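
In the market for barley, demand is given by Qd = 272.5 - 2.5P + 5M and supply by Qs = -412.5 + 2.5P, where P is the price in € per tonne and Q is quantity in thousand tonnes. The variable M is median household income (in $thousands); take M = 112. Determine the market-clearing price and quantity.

With M = 112, demand is Qd = 832.5 - 2.5P.
Set Qd = Qs: 832.5 - 2.5P = -412.5 + 2.5P, so 1245 = 5P and P* = 249.
From the demand curve, Q* = 832.5 - 2.5(249) = 210.

P* = 249, Q* = 210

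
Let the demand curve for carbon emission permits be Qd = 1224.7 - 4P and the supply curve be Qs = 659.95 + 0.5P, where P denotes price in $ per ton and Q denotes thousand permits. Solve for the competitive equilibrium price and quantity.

At equilibrium Qd = Qs, so 1224.7 - 4P = 659.95 + 0.5P; collecting terms, 564.75 = 4.5P and P* = 125.5.
Then Q* = 1224.7 - 4(125.5) = 722.7.

P* = 125.5, Q* = 722.7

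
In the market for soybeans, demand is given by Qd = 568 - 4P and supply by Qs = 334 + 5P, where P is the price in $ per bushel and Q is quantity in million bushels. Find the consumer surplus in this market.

Consumer surplus = 26912

At equilibrium Qd = Qs, so 568 - 4P = 334 + 5P; collecting terms, 234 = 9P and P* = 26.
From the demand curve, Q* = 568 - 4(26) = 464.
Demand choke price (Qd = 0): P = 568/4 = 142. Consumer surplus = ½ × (142 - 26) × 464 = 26912.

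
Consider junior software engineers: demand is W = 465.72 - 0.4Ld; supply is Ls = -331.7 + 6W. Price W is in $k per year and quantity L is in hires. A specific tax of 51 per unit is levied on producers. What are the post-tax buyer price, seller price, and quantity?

W_b = 212, W_s = 161, L = 634.3

Inverting to quantity form: Ld = 1164.3 - 2.5W.
The tax drives a wedge W_b - W_s = 51. Substituting W_s = W_b - 51 into supply: Ls = -637.7 + 6W_b.
Equate demand and the shifted supply: 1164.3 - 2.5W_b = -637.7 + 6W_b, giving 8.5W_b = 1802, so W_b = 212.
So W_s = 161 and the quantity traded is L = 1164.3 - 2.5(212) = 634.3.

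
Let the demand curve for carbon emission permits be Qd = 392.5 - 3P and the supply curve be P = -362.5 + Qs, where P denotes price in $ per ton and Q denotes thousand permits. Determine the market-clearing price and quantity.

P* = 7.5, Q* = 370

In direct form, Qs = 362.5 + P.
Set Qd = Qs: 392.5 - 3P = 362.5 + P, so 30 = 4P and P* = 7.5.
Plugging P* into demand: Q* = 392.5 - 3(7.5) = 370.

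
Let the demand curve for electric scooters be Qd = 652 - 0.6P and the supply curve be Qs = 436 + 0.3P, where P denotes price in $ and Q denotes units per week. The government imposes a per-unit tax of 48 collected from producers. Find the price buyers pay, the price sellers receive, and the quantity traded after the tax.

P_b = 256, P_s = 208, Q = 498.4

Producers keep P_s = P_b - 48 per unit, so supply in terms of the buyer price is Qs = 421.6 + 0.3P_b.
Set Qd = Qs: 652 - 0.6P_b = 421.6 + 0.3P_b, so 230.4 = 0.9P_b and P_b = 256.
So P_s = 208 and the quantity traded is Q = 652 - 0.6(256) = 498.4.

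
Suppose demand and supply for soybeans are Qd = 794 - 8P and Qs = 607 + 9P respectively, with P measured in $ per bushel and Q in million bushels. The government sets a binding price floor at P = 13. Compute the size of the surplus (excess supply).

Evaluating both curves at the floor price 13 gives Qd = 690, Qs = 724.
Surplus = Qs - Qd = 724 - 690 = 34.

Surplus = 34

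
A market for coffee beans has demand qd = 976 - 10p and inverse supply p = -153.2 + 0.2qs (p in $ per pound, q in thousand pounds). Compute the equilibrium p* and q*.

Rewriting in direct form: qs = 766 + 5p.
At equilibrium qd = qs, so 976 - 10p = 766 + 5p; collecting terms, 210 = 15p and p* = 14.
Then q* = 976 - 10(14) = 836.

p* = 14, q* = 836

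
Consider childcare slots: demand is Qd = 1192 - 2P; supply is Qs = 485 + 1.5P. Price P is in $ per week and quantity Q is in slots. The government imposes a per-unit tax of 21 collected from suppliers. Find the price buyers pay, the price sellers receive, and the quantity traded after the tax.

P_b = 211, P_s = 190, Q = 770

Suppliers keep P_s = P_b - 21 per unit, so supply in terms of the buyer price is Qs = 453.5 + 1.5P_b.
Set Qd = Qs: 1192 - 2P_b = 453.5 + 1.5P_b, so 738.5 = 3.5P_b and P_b = 211.
Then P_s = 211 - 21 = 190 and Q = 1192 - 2(211) = 770.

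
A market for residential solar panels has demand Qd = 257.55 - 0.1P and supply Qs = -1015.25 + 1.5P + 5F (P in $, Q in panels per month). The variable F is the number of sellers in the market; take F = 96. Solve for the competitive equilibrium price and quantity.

With F = 96, supply is Qs = -535.25 + 1.5P.
At equilibrium Qd = Qs, so 257.55 - 0.1P = -535.25 + 1.5P; collecting terms, 792.8 = 1.6P and P* = 495.5.
From the demand curve, Q* = 257.55 - 0.1(495.5) = 208.

P* = 495.5, Q* = 208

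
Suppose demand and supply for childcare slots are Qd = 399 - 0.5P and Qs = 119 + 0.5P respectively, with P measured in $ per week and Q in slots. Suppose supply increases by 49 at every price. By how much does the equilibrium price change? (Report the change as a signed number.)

ΔP = -49

At equilibrium Qd = Qs, so 399 - 0.5P = 119 + 0.5P; collecting terms, 280 = P and P* = 280.
Then Q* = 399 - 0.5(280) = 259.
After the shift, supply is Qs = 168 + 0.5P.
New equilibrium: 231 = P, so P = 231 and Q = 283.5.
ΔP = 231 - 280 = -49.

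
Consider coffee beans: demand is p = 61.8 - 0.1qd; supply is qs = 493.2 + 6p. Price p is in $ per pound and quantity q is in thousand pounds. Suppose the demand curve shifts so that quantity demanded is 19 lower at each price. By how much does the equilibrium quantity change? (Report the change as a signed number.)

Solving each curve for q: qd = 618 - 10p.
At equilibrium qd = qs, so 618 - 10p = 493.2 + 6p; collecting terms, 124.8 = 16p and p* = 7.8.
From the demand curve, q* = 618 - 10(7.8) = 540.
After the shift, demand is qd = 599 - 10p.
Re-solving, 16p = 105.8 gives p = 6.6125 and q = 532.875.
Δq = 532.875 - 540 = -7.125.

Δq = -7.125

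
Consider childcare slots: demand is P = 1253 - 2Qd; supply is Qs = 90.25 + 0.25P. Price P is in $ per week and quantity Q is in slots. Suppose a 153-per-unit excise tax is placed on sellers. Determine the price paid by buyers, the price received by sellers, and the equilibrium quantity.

P_b = 766, P_s = 613, Q = 243.5

Rewriting in direct form: Qd = 626.5 - 0.5P.
With a tax of 153 on sellers, they supply based on the net price P_s = P_b - 153, so Qs = 52 + 0.25P_b.
Equate demand and the shifted supply: 626.5 - 0.5P_b = 52 + 0.25P_b, giving 0.75P_b = 574.5, so P_b = 766.
So P_s = 613 and the quantity traded is Q = 626.5 - 0.5(766) = 243.5.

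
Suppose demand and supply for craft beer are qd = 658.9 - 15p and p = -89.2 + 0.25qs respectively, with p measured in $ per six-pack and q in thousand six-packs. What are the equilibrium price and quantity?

Solving each curve for q: qs = 356.8 + 4p.
Set qd = qs: 658.9 - 15p = 356.8 + 4p, so 302.1 = 19p and p* = 15.9.
From the demand curve, q* = 658.9 - 15(15.9) = 420.4.

p* = 15.9, q* = 420.4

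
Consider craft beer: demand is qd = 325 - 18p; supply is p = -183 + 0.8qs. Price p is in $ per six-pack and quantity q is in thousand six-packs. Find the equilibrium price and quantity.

p* = 5, q* = 235

Solving each curve for q: qs = 228.75 + 1.25p.
Equating demand and supply, 325 - 18p = 228.75 + 1.25p gives 19.25p = 96.25, so p* = 5.
From the demand curve, q* = 325 - 18(5) = 235.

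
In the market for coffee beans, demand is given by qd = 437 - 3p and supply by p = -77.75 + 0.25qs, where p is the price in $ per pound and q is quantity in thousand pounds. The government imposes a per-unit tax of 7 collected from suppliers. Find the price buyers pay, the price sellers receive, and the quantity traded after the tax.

p_b = 22, p_s = 15, q = 371

Inverting to quantity form: qs = 311 + 4p.
The tax drives a wedge p_b - p_s = 7. Substituting p_s = p_b - 7 into supply: qs = 283 + 4p_b.
Equate demand and the shifted supply: 437 - 3p_b = 283 + 4p_b, giving 7p_b = 154, so p_b = 22.
Then p_s = 22 - 7 = 15 and q = 437 - 3(22) = 371.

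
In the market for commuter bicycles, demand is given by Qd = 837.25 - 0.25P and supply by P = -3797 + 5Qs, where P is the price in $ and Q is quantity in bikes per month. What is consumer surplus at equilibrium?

Inverting to quantity form: Qs = 759.4 + 0.2P.
The market clears where 837.25 - 0.25P = 759.4 + 0.2P. Rearranging, 0.45P = 77.85, hence P* = 173.
Substitute back: Q* = 837.25 - 0.25(173) = 794.
Demand choke price (Qd = 0): P = 837.25/0.25 = 3349. Consumer surplus = ½ × (3349 - 173) × 794 = 1260872.

Consumer surplus = 1260872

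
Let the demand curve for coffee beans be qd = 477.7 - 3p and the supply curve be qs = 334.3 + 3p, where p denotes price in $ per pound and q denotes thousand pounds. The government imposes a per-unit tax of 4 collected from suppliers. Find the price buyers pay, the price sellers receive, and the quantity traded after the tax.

With a tax of 4 on suppliers, they supply based on the net price p_s = p_b - 4, so qs = 322.3 + 3p_b.
Set qd = qs: 477.7 - 3p_b = 322.3 + 3p_b, so 155.4 = 6p_b and p_b = 25.9.
So p_s = 21.9 and the quantity traded is q = 477.7 - 3(25.9) = 400.

p_b = 25.9, p_s = 21.9, q = 400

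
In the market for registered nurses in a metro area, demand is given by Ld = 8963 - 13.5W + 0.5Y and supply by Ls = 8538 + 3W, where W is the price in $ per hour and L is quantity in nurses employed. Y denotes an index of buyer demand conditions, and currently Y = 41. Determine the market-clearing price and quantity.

With Y = 41, demand is Ld = 8983.5 - 13.5W.
At equilibrium Ld = Ls, so 8983.5 - 13.5W = 8538 + 3W; collecting terms, 445.5 = 16.5W and W* = 27.
From the demand curve, L* = 8983.5 - 13.5(27) = 8619.

W* = 27, L* = 8619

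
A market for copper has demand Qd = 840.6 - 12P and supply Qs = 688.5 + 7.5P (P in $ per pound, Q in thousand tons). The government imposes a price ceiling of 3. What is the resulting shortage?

At P = 3: Qd = 804.6 and Qs = 711.
Shortage = Qd - Qs = 804.6 - 711 = 93.6.

Shortage = 93.6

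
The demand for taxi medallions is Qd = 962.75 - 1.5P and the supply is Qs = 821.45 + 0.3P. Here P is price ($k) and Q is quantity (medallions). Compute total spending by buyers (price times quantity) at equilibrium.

Total spending by buyers = 66332.5

Equating demand and supply, 962.75 - 1.5P = 821.45 + 0.3P gives 1.8P = 141.3, so P* = 78.5.
Plugging P* into demand: Q* = 962.75 - 1.5(78.5) = 845.
Total spending by buyers = P* × Q* = 78.5 × 845 = 66332.5.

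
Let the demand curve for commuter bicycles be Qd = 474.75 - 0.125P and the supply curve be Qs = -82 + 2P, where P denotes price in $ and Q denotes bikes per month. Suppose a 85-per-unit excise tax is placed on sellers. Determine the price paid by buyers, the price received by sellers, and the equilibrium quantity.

P_b = 342, P_s = 257, Q = 432

The tax drives a wedge P_b - P_s = 85. Substituting P_s = P_b - 85 into supply: Qs = -252 + 2P_b.
Market clearing requires 474.75 - 0.125P_b = -252 + 2P_b; hence 726.75 = 2.125P_b and P_b = 342.
So P_s = 257 and the quantity traded is Q = 474.75 - 0.125(342) = 432.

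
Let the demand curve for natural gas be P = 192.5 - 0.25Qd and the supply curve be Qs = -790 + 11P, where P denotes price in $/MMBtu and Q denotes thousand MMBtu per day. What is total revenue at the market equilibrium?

Total revenue = 36816

In direct form, Qd = 770 - 4P.
The market clears where 770 - 4P = -790 + 11P. Rearranging, 15P = 1560, hence P* = 104.
Substitute back: Q* = 770 - 4(104) = 354.
Total revenue = P* × Q* = 104 × 354 = 36816.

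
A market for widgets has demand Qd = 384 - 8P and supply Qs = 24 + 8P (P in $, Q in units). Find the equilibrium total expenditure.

Total expenditure = 4590

Equating demand and supply, 384 - 8P = 24 + 8P gives 16P = 360, so P* = 22.5.
Plugging P* into demand: Q* = 384 - 8(22.5) = 204.
Total expenditure = P* × Q* = 22.5 × 204 = 4590.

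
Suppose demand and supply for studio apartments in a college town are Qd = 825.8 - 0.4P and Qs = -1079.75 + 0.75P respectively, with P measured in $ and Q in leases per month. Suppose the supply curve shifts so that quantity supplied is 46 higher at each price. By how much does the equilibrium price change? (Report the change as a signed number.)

ΔP = -40

Set Qd = Qs: 825.8 - 0.4P = -1079.75 + 0.75P, so 1905.55 = 1.15P and P* = 1657.
Substitute back: Q* = 825.8 - 0.4(1657) = 163.
After the shift, supply is Qs = -1033.75 + 0.75P.
The new intersection has 1859.55 = 1.15P, i.e. P = 1617, Q = 179.
ΔP = 1617 - 1657 = -40.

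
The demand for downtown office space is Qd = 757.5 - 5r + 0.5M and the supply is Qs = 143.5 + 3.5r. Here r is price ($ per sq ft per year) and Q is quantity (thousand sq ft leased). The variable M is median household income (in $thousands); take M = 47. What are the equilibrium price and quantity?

With M = 47, demand is Qd = 781 - 5r.
The market clears where 781 - 5r = 143.5 + 3.5r. Rearranging, 8.5r = 637.5, hence r* = 75.
Plugging r* into demand: Q* = 781 - 5(75) = 406.

r* = 75, Q* = 406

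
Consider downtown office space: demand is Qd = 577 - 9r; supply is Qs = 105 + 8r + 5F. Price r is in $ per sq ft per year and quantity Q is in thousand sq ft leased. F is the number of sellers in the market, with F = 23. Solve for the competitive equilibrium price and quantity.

r* = 21, Q* = 388

With F = 23, supply is Qs = 220 + 8r.
Equating demand and supply, 577 - 9r = 220 + 8r gives 17r = 357, so r* = 21.
Substitute back: Q* = 577 - 9(21) = 388.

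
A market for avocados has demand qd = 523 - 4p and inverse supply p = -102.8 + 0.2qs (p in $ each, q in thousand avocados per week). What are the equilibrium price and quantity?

In direct form, qs = 514 + 5p.
The market clears where 523 - 4p = 514 + 5p. Rearranging, 9p = 9, hence p* = 1.
From the demand curve, q* = 523 - 4(1) = 519.

p* = 1, q* = 519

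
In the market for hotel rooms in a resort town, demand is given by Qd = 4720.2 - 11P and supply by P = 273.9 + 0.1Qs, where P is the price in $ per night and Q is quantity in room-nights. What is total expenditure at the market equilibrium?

Solving each curve for Q: Qs = -2739 + 10P.
At equilibrium Qd = Qs, so 4720.2 - 11P = -2739 + 10P; collecting terms, 7459.2 = 21P and P* = 355.2.
From the demand curve, Q* = 4720.2 - 11(355.2) = 813.
Total expenditure = P* × Q* = 355.2 × 813 = 288777.6.

Total expenditure = 288777.6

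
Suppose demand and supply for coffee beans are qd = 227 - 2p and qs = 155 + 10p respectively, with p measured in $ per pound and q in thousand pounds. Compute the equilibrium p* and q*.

p* = 6, q* = 215

At equilibrium qd = qs, so 227 - 2p = 155 + 10p; collecting terms, 72 = 12p and p* = 6.
Substitute back: q* = 227 - 2(6) = 215.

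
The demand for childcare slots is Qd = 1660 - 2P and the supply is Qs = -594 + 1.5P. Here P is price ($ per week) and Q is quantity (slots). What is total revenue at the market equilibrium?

At equilibrium Qd = Qs, so 1660 - 2P = -594 + 1.5P; collecting terms, 2254 = 3.5P and P* = 644.
Plugging P* into demand: Q* = 1660 - 2(644) = 372.
Total revenue = P* × Q* = 644 × 372 = 239568.

Total revenue = 239568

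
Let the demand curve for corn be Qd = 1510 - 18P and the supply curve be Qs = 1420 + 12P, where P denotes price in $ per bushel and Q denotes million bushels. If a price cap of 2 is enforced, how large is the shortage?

Evaluating both curves at the ceiling price 2 gives Qd = 1474, Qs = 1444.
Shortage = Qd - Qs = 1474 - 1444 = 30.

Shortage = 30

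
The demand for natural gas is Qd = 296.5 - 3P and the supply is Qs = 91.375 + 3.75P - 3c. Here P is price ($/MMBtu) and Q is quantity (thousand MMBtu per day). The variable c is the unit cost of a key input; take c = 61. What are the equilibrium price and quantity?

P* = 57.5, Q* = 124

With c = 61, supply is Qs = -91.625 + 3.75P.
Set Qd = Qs: 296.5 - 3P = -91.625 + 3.75P, so 388.125 = 6.75P and P* = 57.5.
Plugging P* into demand: Q* = 296.5 - 3(57.5) = 124.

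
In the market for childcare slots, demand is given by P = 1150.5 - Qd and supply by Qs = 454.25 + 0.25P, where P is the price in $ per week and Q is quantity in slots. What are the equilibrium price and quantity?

P* = 557, Q* = 593.5

Solving each curve for Q: Qd = 1150.5 - P.
At equilibrium Qd = Qs, so 1150.5 - P = 454.25 + 0.25P; collecting terms, 696.25 = 1.25P and P* = 557.
Then Q* = 1150.5 - 557 = 593.5.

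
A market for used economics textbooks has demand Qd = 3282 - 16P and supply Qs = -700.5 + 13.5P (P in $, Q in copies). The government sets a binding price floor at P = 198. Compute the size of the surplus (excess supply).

Surplus = 1858.5

At P = 198: Qd = 114 and Qs = 1972.5.
Surplus = Qs - Qd = 1972.5 - 114 = 1858.5.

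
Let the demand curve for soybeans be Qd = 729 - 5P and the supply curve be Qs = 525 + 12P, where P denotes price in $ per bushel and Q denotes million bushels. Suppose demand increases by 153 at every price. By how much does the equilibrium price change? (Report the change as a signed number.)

ΔP = 9

Set Qd = Qs: 729 - 5P = 525 + 12P, so 204 = 17P and P* = 12.
Plugging P* into demand: Q* = 729 - 5(12) = 669.
After the shift, demand is Qd = 882 - 5P.
New equilibrium: 357 = 17P, so P = 21 and Q = 777.
ΔP = 21 - 12 = 9.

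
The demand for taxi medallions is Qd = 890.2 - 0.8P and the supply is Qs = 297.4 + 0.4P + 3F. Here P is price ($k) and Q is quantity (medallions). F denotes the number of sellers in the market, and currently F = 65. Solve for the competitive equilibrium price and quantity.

P* = 331.5, Q* = 625

With F = 65, supply is Qs = 492.4 + 0.4P.
Set Qd = Qs: 890.2 - 0.8P = 492.4 + 0.4P, so 397.8 = 1.2P and P* = 331.5.
Then Q* = 890.2 - 0.8(331.5) = 625.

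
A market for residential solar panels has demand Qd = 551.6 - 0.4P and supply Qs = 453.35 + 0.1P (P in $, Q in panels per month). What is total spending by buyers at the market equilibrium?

Total spending by buyers = 92944.5

The market clears where 551.6 - 0.4P = 453.35 + 0.1P. Rearranging, 0.5P = 98.25, hence P* = 196.5.
Plugging P* into demand: Q* = 551.6 - 0.4(196.5) = 473.
Total spending by buyers = P* × Q* = 196.5 × 473 = 92944.5.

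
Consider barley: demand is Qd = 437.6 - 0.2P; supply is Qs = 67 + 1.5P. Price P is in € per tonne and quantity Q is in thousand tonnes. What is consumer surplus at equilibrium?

Consumer surplus = 388090

The market clears where 437.6 - 0.2P = 67 + 1.5P. Rearranging, 1.7P = 370.6, hence P* = 218.
Plugging P* into demand: Q* = 437.6 - 0.2(218) = 394.
Demand choke price (Qd = 0): P = 437.6/0.2 = 2188. Consumer surplus = ½ × (2188 - 218) × 394 = 388090.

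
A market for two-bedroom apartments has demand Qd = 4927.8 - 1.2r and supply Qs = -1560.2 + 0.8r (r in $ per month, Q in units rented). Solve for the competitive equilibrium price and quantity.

r* = 3244, Q* = 1035

At equilibrium Qd = Qs, so 4927.8 - 1.2r = -1560.2 + 0.8r; collecting terms, 6488 = 2r and r* = 3244.
Then Q* = 4927.8 - 1.2(3244) = 1035.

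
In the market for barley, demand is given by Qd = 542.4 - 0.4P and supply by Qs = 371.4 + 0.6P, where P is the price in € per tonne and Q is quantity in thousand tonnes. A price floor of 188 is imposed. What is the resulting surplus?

With P fixed at 188, quantity demanded is 467.2 and quantity supplied is 484.2.
Surplus = Qs - Qd = 484.2 - 467.2 = 17.

Surplus = 17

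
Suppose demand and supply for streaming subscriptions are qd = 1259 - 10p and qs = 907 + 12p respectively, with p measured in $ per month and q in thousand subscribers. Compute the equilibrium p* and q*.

At equilibrium qd = qs, so 1259 - 10p = 907 + 12p; collecting terms, 352 = 22p and p* = 16.
Substitute back: q* = 1259 - 10(16) = 1099.

p* = 16, q* = 1099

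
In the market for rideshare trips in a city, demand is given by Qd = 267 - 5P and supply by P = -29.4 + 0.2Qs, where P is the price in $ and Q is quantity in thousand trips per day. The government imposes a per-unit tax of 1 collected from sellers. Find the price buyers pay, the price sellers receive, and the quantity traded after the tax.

P_b = 12.5, P_s = 11.5, Q = 204.5

In direct form, Qs = 147 + 5P.
With a tax of 1 on sellers, they supply based on the net price P_s = P_b - 1, so Qs = 142 + 5P_b.
Set Qd = Qs: 267 - 5P_b = 142 + 5P_b, so 125 = 10P_b and P_b = 12.5.
So P_s = 11.5 and the quantity traded is Q = 267 - 5(12.5) = 204.5.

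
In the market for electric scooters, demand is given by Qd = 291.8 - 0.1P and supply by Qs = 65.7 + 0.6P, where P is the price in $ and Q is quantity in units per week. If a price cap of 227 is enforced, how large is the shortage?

Shortage = 67.2

At P = 227: Qd = 269.1 and Qs = 201.9.
Shortage = Qd - Qs = 269.1 - 201.9 = 67.2.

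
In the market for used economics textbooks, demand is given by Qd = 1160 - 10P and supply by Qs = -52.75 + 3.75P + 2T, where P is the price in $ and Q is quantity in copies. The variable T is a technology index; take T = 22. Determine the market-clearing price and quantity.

P* = 85, Q* = 310

With T = 22, supply is Qs = -8.75 + 3.75P.
At equilibrium Qd = Qs, so 1160 - 10P = -8.75 + 3.75P; collecting terms, 1168.75 = 13.75P and P* = 85.
Plugging P* into demand: Q* = 1160 - 10(85) = 310.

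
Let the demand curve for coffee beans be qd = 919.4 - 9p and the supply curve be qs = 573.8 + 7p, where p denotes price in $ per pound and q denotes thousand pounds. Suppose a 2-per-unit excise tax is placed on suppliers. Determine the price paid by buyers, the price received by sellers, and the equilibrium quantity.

p_b = 22.475, p_s = 20.475, q = 717.125

Suppliers keep p_s = p_b - 2 per unit, so supply in terms of the buyer price is qs = 559.8 + 7p_b.
Market clearing requires 919.4 - 9p_b = 559.8 + 7p_b; hence 359.6 = 16p_b and p_b = 22.475.
So p_s = 20.475 and the quantity traded is q = 919.4 - 9(22.475) = 717.125.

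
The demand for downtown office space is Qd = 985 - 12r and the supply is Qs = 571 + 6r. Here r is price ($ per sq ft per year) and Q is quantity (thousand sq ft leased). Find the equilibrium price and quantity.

r* = 23, Q* = 709

Set Qd = Qs: 985 - 12r = 571 + 6r, so 414 = 18r and r* = 23.
Then Q* = 985 - 12(23) = 709.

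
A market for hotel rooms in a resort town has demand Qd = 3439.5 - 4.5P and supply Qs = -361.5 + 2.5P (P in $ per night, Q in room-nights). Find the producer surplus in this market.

Producer surplus = 198403.2

Equating demand and supply, 3439.5 - 4.5P = -361.5 + 2.5P gives 7P = 3801, so P* = 543.
Substitute back: Q* = 3439.5 - 4.5(543) = 996.
Supply choke price (Qs = 0): P = 144.6. Producer surplus = ½ × (543 - 144.6) × 996 = 198403.2.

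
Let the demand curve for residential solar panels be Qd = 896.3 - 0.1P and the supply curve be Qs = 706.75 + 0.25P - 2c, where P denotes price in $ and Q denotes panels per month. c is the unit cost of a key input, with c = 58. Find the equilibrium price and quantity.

P* = 873, Q* = 809

With c = 58, supply is Qs = 590.75 + 0.25P.
At equilibrium Qd = Qs, so 896.3 - 0.1P = 590.75 + 0.25P; collecting terms, 305.55 = 0.35P and P* = 873.
From the demand curve, Q* = 896.3 - 0.1(873) = 809.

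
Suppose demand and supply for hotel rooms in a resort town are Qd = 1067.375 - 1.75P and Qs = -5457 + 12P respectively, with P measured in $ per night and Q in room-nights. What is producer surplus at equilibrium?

Producer surplus = 2340.375

The market clears where 1067.375 - 1.75P = -5457 + 12P. Rearranging, 13.75P = 6524.375, hence P* = 474.5.
Substitute back: Q* = 1067.375 - 1.75(474.5) = 237.
Supply choke price (Qs = 0): P = 454.75. Producer surplus = ½ × (474.5 - 454.75) × 237 = 2340.375.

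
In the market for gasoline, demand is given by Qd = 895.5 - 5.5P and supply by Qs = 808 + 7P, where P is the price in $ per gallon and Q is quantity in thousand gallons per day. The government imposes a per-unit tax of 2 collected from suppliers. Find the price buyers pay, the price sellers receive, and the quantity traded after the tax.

P_b = 8.12, P_s = 6.12, Q = 850.84

Suppliers keep P_s = P_b - 2 per unit, so supply in terms of the buyer price is Qs = 794 + 7P_b.
Equate demand and the shifted supply: 895.5 - 5.5P_b = 794 + 7P_b, giving 12.5P_b = 101.5, so P_b = 8.12.
So P_s = 6.12 and the quantity traded is Q = 895.5 - 5.5(8.12) = 850.84.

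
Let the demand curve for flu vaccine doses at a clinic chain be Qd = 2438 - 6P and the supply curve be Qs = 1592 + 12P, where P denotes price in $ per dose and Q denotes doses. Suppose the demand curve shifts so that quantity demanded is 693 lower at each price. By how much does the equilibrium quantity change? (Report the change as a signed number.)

ΔQ = -462

Equating demand and supply, 2438 - 6P = 1592 + 12P gives 18P = 846, so P* = 47.
Then Q* = 2438 - 6(47) = 2156.
After the shift, demand is Qd = 1745 - 6P.
The new intersection has 153 = 18P, i.e. P = 8.5, Q = 1694.
ΔQ = 1694 - 2156 = -462.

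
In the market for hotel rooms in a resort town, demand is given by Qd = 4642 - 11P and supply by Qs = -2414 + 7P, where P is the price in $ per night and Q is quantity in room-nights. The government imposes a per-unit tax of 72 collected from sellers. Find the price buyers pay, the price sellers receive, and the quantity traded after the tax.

Sellers keep P_s = P_b - 72 per unit, so supply in terms of the buyer price is Qs = -2918 + 7P_b.
Equate demand and the shifted supply: 4642 - 11P_b = -2918 + 7P_b, giving 18P_b = 7560, so P_b = 420.
So P_s = 348 and the quantity traded is Q = 4642 - 11(420) = 22.

P_b = 420, P_s = 348, Q = 22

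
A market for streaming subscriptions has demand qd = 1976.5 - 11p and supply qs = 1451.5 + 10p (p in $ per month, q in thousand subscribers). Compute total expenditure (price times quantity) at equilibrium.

The market clears where 1976.5 - 11p = 1451.5 + 10p. Rearranging, 21p = 525, hence p* = 25.
From the demand curve, q* = 1976.5 - 11(25) = 1701.5.
Total expenditure = p* × q* = 25 × 1701.5 = 42537.5.

Total expenditure = 42537.5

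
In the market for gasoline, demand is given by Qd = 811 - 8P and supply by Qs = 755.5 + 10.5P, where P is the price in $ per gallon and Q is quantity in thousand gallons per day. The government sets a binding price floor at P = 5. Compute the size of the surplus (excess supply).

Surplus = 37

At P = 5: Qd = 771 and Qs = 808.
Surplus = Qs - Qd = 808 - 771 = 37.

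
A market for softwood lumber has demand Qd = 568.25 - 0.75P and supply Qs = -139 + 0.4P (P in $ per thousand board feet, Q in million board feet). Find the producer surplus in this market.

At equilibrium Qd = Qs, so 568.25 - 0.75P = -139 + 0.4P; collecting terms, 707.25 = 1.15P and P* = 615.
From the demand curve, Q* = 568.25 - 0.75(615) = 107.
Supply choke price (Qs = 0): P = 347.5. Producer surplus = ½ × (615 - 347.5) × 107 = 14311.25.

Producer surplus = 14311.25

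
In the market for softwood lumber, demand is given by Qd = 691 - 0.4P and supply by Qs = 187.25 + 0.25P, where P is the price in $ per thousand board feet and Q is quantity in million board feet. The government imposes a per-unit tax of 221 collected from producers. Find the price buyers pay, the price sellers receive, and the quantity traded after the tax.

Producers keep P_s = P_b - 221 per unit, so supply in terms of the buyer price is Qs = 132 + 0.25P_b.
Market clearing requires 691 - 0.4P_b = 132 + 0.25P_b; hence 559 = 0.65P_b and P_b = 860.
Then P_s = 860 - 221 = 639 and Q = 691 - 0.4(860) = 347.

P_b = 860, P_s = 639, Q = 347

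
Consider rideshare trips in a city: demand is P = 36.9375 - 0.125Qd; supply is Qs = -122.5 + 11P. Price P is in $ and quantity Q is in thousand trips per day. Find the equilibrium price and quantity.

In direct form, Qd = 295.5 - 8P.
Set Qd = Qs: 295.5 - 8P = -122.5 + 11P, so 418 = 19P and P* = 22.
From the demand curve, Q* = 295.5 - 8(22) = 119.5.

P* = 22, Q* = 119.5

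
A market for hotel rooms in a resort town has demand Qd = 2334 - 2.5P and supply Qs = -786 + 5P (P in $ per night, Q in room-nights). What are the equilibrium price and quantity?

P* = 416, Q* = 1294

The market clears where 2334 - 2.5P = -786 + 5P. Rearranging, 7.5P = 3120, hence P* = 416.
Plugging P* into demand: Q* = 2334 - 2.5(416) = 1294.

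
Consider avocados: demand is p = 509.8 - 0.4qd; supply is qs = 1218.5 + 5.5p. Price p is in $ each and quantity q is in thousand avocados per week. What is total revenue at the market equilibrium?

Total revenue = 8799

Inverting to quantity form: qd = 1274.5 - 2.5p.
The market clears where 1274.5 - 2.5p = 1218.5 + 5.5p. Rearranging, 8p = 56, hence p* = 7.
From the demand curve, q* = 1274.5 - 2.5(7) = 1257.
Total revenue = p* × q* = 7 × 1257 = 8799.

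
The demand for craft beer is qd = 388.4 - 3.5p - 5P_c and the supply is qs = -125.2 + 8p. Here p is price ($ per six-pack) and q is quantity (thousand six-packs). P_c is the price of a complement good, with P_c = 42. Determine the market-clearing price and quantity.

p* = 26.4, q* = 86

With P_c = 42, demand is qd = 178.4 - 3.5p.
Equating demand and supply, 178.4 - 3.5p = -125.2 + 8p gives 11.5p = 303.6, so p* = 26.4.
Then q* = 178.4 - 3.5(26.4) = 86.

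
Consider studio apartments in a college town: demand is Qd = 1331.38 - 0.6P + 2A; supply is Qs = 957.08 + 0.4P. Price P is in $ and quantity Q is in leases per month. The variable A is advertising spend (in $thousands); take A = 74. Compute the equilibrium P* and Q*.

With A = 74, demand is Qd = 1479.38 - 0.6P.
Equating demand and supply, 1479.38 - 0.6P = 957.08 + 0.4P gives P = 522.3, so P* = 522.3.
Plugging P* into demand: Q* = 1479.38 - 0.6(522.3) = 1166.

P* = 522.3, Q* = 1166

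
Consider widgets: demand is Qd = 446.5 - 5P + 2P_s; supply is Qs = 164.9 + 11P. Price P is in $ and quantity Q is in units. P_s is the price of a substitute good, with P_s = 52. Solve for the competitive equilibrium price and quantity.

P* = 24.1, Q* = 430

With P_s = 52, demand is Qd = 550.5 - 5P.
Equating demand and supply, 550.5 - 5P = 164.9 + 11P gives 16P = 385.6, so P* = 24.1.
From the demand curve, Q* = 550.5 - 5(24.1) = 430.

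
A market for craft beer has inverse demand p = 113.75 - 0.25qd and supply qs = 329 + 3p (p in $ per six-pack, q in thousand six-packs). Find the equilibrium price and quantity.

In direct form, qd = 455 - 4p.
At equilibrium qd = qs, so 455 - 4p = 329 + 3p; collecting terms, 126 = 7p and p* = 18.
Substitute back: q* = 455 - 4(18) = 383.

p* = 18, q* = 383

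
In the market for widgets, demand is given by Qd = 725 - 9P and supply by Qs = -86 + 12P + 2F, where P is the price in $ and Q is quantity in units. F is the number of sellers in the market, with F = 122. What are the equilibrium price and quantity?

With F = 122, supply is Qs = 158 + 12P.
Set Qd = Qs: 725 - 9P = 158 + 12P, so 567 = 21P and P* = 27.
From the demand curve, Q* = 725 - 9(27) = 482.

P* = 27, Q* = 482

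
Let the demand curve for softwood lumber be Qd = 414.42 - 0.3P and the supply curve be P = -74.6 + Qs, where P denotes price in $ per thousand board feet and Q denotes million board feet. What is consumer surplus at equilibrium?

Consumer surplus = 188160

Inverting to quantity form: Qs = 74.6 + P.
The market clears where 414.42 - 0.3P = 74.6 + P. Rearranging, 1.3P = 339.82, hence P* = 261.4.
Then Q* = 414.42 - 0.3(261.4) = 336.
Demand choke price (Qd = 0): P = 414.42/0.3 = 1381.4. Consumer surplus = ½ × (1381.4 - 261.4) × 336 = 188160.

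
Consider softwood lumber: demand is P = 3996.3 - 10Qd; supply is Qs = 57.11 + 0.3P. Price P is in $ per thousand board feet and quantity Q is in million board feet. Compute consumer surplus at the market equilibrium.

Inverting to quantity form: Qd = 399.63 - 0.1P.
Equating demand and supply, 399.63 - 0.1P = 57.11 + 0.3P gives 0.4P = 342.52, so P* = 856.3.
Then Q* = 399.63 - 0.1(856.3) = 314.
Demand choke price (Qd = 0): P = 399.63/0.1 = 3996.3. Consumer surplus = ½ × (3996.3 - 856.3) × 314 = 492980.

Consumer surplus = 492980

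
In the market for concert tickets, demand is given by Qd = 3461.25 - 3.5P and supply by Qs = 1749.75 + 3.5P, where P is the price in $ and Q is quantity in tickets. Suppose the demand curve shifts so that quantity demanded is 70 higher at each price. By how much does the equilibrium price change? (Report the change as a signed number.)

ΔP = 10

Equating demand and supply, 3461.25 - 3.5P = 1749.75 + 3.5P gives 7P = 1711.5, so P* = 244.5.
From the demand curve, Q* = 3461.25 - 3.5(244.5) = 2605.5.
After the shift, demand is Qd = 3531.25 - 3.5P.
New equilibrium: 1781.5 = 7P, so P = 254.5 and Q = 2640.5.
ΔP = 254.5 - 244.5 = 10.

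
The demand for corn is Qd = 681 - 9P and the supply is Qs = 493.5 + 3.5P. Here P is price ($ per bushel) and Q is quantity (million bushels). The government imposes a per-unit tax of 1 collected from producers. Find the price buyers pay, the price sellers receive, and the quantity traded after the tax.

Producers keep P_s = P_b - 1 per unit, so supply in terms of the buyer price is Qs = 490 + 3.5P_b.
Market clearing requires 681 - 9P_b = 490 + 3.5P_b; hence 191 = 12.5P_b and P_b = 15.28.
Then P_s = 15.28 - 1 = 14.28 and Q = 681 - 9(15.28) = 543.48.

P_b = 15.28, P_s = 14.28, Q = 543.48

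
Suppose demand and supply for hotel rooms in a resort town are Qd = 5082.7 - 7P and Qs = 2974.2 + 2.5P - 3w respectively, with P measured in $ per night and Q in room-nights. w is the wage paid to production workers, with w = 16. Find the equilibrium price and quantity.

With w = 16, supply is Qs = 2926.2 + 2.5P.
At equilibrium Qd = Qs, so 5082.7 - 7P = 2926.2 + 2.5P; collecting terms, 2156.5 = 9.5P and P* = 227.
From the demand curve, Q* = 5082.7 - 7(227) = 3493.7.

P* = 227, Q* = 3493.7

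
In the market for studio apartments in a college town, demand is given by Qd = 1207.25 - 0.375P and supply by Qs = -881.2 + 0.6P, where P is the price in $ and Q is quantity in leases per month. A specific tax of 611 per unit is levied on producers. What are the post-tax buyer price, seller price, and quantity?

With a tax of 611 on producers, they supply based on the net price P_s = P_b - 611, so Qs = -1247.8 + 0.6P_b.
Market clearing requires 1207.25 - 0.375P_b = -1247.8 + 0.6P_b; hence 2455.05 = 0.975P_b and P_b = 2518.
Then P_s = 2518 - 611 = 1907 and Q = 1207.25 - 0.375(2518) = 263.

P_b = 2518, P_s = 1907, Q = 263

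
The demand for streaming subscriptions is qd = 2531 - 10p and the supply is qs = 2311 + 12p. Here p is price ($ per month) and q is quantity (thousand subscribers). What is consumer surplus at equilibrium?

At equilibrium qd = qs, so 2531 - 10p = 2311 + 12p; collecting terms, 220 = 22p and p* = 10.
Then q* = 2531 - 10(10) = 2431.
Demand choke price (qd = 0): p = 2531/10 = 253.1. Consumer surplus = ½ × (253.1 - 10) × 2431 = 295488.05.

Consumer surplus = 295488.05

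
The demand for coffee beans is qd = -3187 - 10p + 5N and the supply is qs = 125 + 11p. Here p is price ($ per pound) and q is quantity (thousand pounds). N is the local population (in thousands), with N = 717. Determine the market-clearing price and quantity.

p* = 13, q* = 268

With N = 717, demand is qd = 398 - 10p.
Equating demand and supply, 398 - 10p = 125 + 11p gives 21p = 273, so p* = 13.
Plugging p* into demand: q* = 398 - 10(13) = 268.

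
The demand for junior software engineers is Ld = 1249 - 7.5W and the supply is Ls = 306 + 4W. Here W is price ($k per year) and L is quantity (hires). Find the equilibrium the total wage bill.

At equilibrium Ld = Ls, so 1249 - 7.5W = 306 + 4W; collecting terms, 943 = 11.5W and W* = 82.
From the demand curve, L* = 1249 - 7.5(82) = 634.
The total wage bill = W* × L* = 82 × 634 = 51988.

The total wage bill = 51988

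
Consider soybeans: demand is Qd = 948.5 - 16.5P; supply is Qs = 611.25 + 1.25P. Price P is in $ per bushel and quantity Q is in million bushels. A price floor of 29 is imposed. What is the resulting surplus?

With P fixed at 29, quantity demanded is 470 and quantity supplied is 647.5.
Surplus = Qs - Qd = 647.5 - 470 = 177.5.

Surplus = 177.5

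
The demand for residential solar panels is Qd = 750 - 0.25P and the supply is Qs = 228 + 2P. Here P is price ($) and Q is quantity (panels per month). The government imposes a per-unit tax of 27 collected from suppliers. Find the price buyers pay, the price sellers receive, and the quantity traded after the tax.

P_b = 256, P_s = 229, Q = 686

Suppliers keep P_s = P_b - 27 per unit, so supply in terms of the buyer price is Qs = 174 + 2P_b.
Equate demand and the shifted supply: 750 - 0.25P_b = 174 + 2P_b, giving 2.25P_b = 576, so P_b = 256.
So P_s = 229 and the quantity traded is Q = 750 - 0.25(256) = 686.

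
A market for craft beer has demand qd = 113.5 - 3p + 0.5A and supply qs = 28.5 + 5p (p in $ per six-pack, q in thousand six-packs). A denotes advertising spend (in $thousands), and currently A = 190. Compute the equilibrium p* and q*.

p* = 22.5, q* = 141

With A = 190, demand is qd = 208.5 - 3p.
Equating demand and supply, 208.5 - 3p = 28.5 + 5p gives 8p = 180, so p* = 22.5.
Then q* = 208.5 - 3(22.5) = 141.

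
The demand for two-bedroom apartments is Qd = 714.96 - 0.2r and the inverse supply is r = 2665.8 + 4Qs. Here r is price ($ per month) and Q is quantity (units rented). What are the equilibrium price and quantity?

r* = 3069.8, Q* = 101

Rewriting in direct form: Qs = -666.45 + 0.25r.
Equating demand and supply, 714.96 - 0.2r = -666.45 + 0.25r gives 0.45r = 1381.41, so r* = 3069.8.
From the demand curve, Q* = 714.96 - 0.2(3069.8) = 101.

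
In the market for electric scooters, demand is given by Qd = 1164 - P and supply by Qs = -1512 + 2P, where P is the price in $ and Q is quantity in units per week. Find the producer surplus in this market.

Set Qd = Qs: 1164 - P = -1512 + 2P, so 2676 = 3P and P* = 892.
Substitute back: Q* = 1164 - 892 = 272.
Supply choke price (Qs = 0): P = 756. Producer surplus = ½ × (892 - 756) × 272 = 18496.

Producer surplus = 18496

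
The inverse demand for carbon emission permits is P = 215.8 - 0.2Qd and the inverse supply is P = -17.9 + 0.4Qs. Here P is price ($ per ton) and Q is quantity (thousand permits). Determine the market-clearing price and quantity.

Inverting to quantity form: Qd = 1079 - 5P and Qs = 44.75 + 2.5P.
At equilibrium Qd = Qs, so 1079 - 5P = 44.75 + 2.5P; collecting terms, 1034.25 = 7.5P and P* = 137.9.
Plugging P* into demand: Q* = 1079 - 5(137.9) = 389.5.

P* = 137.9, Q* = 389.5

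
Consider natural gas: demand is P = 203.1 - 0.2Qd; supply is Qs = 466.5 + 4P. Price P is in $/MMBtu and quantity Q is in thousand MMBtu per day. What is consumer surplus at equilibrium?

Rewriting in direct form: Qd = 1015.5 - 5P.
At equilibrium Qd = Qs, so 1015.5 - 5P = 466.5 + 4P; collecting terms, 549 = 9P and P* = 61.
Substitute back: Q* = 1015.5 - 5(61) = 710.5.
Demand choke price (Qd = 0): P = 1015.5/5 = 203.1. Consumer surplus = ½ × (203.1 - 61) × 710.5 = 50481.025.

Consumer surplus = 50481.025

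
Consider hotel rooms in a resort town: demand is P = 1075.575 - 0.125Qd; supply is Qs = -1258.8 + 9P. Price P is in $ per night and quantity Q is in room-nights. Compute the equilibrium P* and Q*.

P* = 580.2, Q* = 3963

Solving each curve for Q: Qd = 8604.6 - 8P.
Set Qd = Qs: 8604.6 - 8P = -1258.8 + 9P, so 9863.4 = 17P and P* = 580.2.
From the demand curve, Q* = 8604.6 - 8(580.2) = 3963.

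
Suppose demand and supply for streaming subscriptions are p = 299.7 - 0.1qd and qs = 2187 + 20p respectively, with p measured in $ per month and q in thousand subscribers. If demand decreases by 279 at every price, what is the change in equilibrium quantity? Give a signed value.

Δq = -186

Solving each curve for q: qd = 2997 - 10p.
The market clears where 2997 - 10p = 2187 + 20p. Rearranging, 30p = 810, hence p* = 27.
Plugging p* into demand: q* = 2997 - 10(27) = 2727.
After the shift, demand is qd = 2718 - 10p.
The new intersection has 531 = 30p, i.e. p = 17.7, q = 2541.
Δq = 2541 - 2727 = -186.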